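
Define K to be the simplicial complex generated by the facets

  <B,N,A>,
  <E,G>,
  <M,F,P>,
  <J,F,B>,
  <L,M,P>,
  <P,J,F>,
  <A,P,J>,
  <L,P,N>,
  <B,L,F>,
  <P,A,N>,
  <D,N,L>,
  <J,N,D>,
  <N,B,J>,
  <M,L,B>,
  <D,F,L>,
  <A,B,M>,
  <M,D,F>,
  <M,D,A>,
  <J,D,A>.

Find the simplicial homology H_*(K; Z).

Order the vertices as A < B < D < E < F < G < J < L < M < N < P. Listing each simplex with vertices in this order, K has dimension 2 with simplices:

  0-simplices (11): A, B, D, E, F, G, J, L, M, N, P
  1-simplices (28): AB, AD, AJ, AM, AN, AP, BF, BJ, BL, BM, BN, DF, DJ, DL, DM, DN, EG, FJ, FL, FM, FP, JN, JP, LM, LN, LP, MP, NP
  2-simplices (18): ABM, ABN, ADJ, ADM, AJP, ANP, BFJ, BFL, BJN, BLM, DFL, DFM, DJN, DLN, FJP, FMP, LMP, LNP

giving chain groups C_0 ≅ Z^11, C_1 ≅ Z^28, C_2 ≅ Z^18.

∂_1: C_1 → C_0 maps an edge to its endpoints' difference, ∂[p,q] = q − p. For instance
  ∂AJ = J − A.
The resulting 11×28 matrix has rank 9, and its Smith normal form has invariant factors (1,1,1,1,1,1,1,1,1).

The boundary map ∂_2: C_2 → C_1 acts by ∂[p,q,r] = [q,r] − [p,r] + [p,q]. For instance
  ∂DLN = LN − DN + DL,
  ∂ADM = DM − AM + AD.
As a 28×18 matrix over Z this has rank 18, with invariant factors (1,1,1,1,1,1,1,1,1,1,1,1,1,1,1,1,1,2).

From H_k ≅ ker(∂_k) / im(∂_{k+1}) we obtain:

  H_0: rank C_0 − rank ∂_1 = 11 − 9 = 2, and the invariant factors of ∂_1 are all 1, so H_0 = Z^2.
  H_1: rank ker ∂_1 − rank ∂_2 = (28 − 9) − 18 = 1, and ∂_2 has invariant factor 2 > 1, so H_1 = Z ⊕ Z/2Z.
  H_2: rank ker ∂_2 − rank ∂_3 = (18 − 18) − 0 = 0, and there is no ∂_3, so H_2 = 0.

(K is a triangulation of the disjoint union of the 1-simplex and the Klein bottle.)

H_0 ≅ Z^2,  H_1 ≅ Z ⊕ Z/2Z,  H_2 = 0.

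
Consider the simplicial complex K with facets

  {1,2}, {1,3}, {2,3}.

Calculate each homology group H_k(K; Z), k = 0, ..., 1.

H_0 = Z,  H_1 = Z.

K has 3 vertices, 3 edges.
rank ∂_0 = 0, rank ∂_1 = 2 ⇒ b_0 = 3 − 0 − 2 = 1; all invariant factors of ∂_1 are 1 so no torsion. So H_0 = Z.
rank ∂_1 = 2, rank ∂_2 = 0 ⇒ b_1 = 3 − 2 − 0 = 1. So H_1 = Z.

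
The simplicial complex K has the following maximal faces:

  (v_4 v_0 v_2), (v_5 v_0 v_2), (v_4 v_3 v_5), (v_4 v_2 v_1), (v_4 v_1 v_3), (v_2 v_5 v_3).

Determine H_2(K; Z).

H_2 ≅ 0.

We work with the vertex ordering v_0 < v_1 < v_2 < v_3 < v_4 < v_5. The simplices of K, each written with vertices in increasing order, are:

  0-simplices (6): [v_0], [v_1], [v_2], [v_3], [v_4], [v_5]
  1-simplices (12): [v_0,v_2], [v_0,v_4], [v_0,v_5], [v_1,v_2], [v_1,v_3], [v_1,v_4], [v_2,v_3], [v_2,v_4], [v_2,v_5], [v_3,v_4], [v_3,v_5], [v_4,v_5]
  2-simplices (6): [v_0,v_2,v_4], [v_0,v_2,v_5], [v_1,v_2,v_4], [v_1,v_3,v_4], [v_2,v_3,v_5], [v_3,v_4,v_5]

so the chain groups are C_0 ≅ Z^6, C_1 ≅ Z^12, C_2 ≅ Z^6.

Boundary ∂_1: C_1 → C_0 sends each edge [p,q] (with p < q) to q − p. For instance
  ∂[v_1,v_3] = [v_3] − [v_1].
The 6×12 boundary matrix has rank 5 and Smith normal form diag(1,1,1,1,1).

∂_2: C_2 → C_1 sends each 2-simplex [p,q,r] to [q,r] − [p,r] + [p,q]. For instance
  ∂[v_3,v_4,v_5] = [v_4,v_5] − [v_3,v_5] + [v_3,v_4],
  ∂[v_1,v_3,v_4] = [v_3,v_4] − [v_1,v_4] + [v_1,v_3].
As a 12×6 matrix over Z this has rank 6, with invariant factors (1,1,1,1,1,1).

Reading off H_k = ker ∂_k / im ∂_{k+1}:

  H_2: rank ker ∂_2 − rank ∂_3 = (6 − 6) − 0 = 0, and there is no ∂_3, so H_2 = 0.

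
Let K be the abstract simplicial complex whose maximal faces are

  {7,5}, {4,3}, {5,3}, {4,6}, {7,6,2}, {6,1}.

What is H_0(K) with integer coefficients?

H_0 = Z.

Order the vertices as 1 < 2 < 3 < 4 < 5 < 6 < 7. Listing each simplex with vertices in this order, K has dimension 2 with simplices:

  0-simplices (7): [1], [2], [3], [4], [5], [6], [7]
  1-simplices (8): [1,6], [2,6], [2,7], [3,4], [3,5], [4,6], [5,7], [6,7]
  2-simplices (1): [2,6,7]

Hence C_0 ≅ Z^7, C_1 ≅ Z^8, C_2 ≅ Z^1.

Boundary ∂_1: C_1 → C_0 maps an edge to its endpoints' difference, ∂[p,q] = q − p. For instance
  ∂[4,6] = [6] − [4].
The resulting 7×8 matrix has rank 6, and its Smith normal form has invariant factors (1,1,1,1,1,1).

Boundary ∂_2: C_2 → C_1 maps a triangle to the signed sum of its edges. For instance
  ∂[2,6,7] = [6,7] − [2,7] + [2,6].
As a 8×1 matrix over Z this has rank 1, with invariant factors (1).

Computing H_k = (kernel of ∂_k) / (image of ∂_{k+1}):

  H_0: rank C_0 − rank ∂_1 = 7 − 6 = 1, and the invariant factors of ∂_1 are all 1, so H_0 ≅ Z.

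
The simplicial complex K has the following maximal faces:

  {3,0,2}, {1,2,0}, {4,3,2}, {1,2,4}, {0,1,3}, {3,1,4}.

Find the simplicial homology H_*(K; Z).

Fix the vertex order 0 < 1 < 2 < 3 < 4 and write every simplex with vertices in increasing order. Then dim K = 2 and the simplices of K are:

  0-simplices (5): [0], [1], [2], [3], [4]
  1-simplices (9): [0,1], [0,2], [0,3], [1,2], [1,3], [1,4], [2,3], [2,4], [3,4]
  2-simplices (6): [0,1,2], [0,1,3], [0,2,3], [1,2,4], [1,3,4], [2,3,4]

Hence C_0 ≅ Z^5, C_1 ≅ Z^9, C_2 ≅ Z^6.

The boundary map ∂_1: C_1 → C_0 sends each edge [p,q] (with p < q) to q − p.
The resulting 5×9 matrix has rank 4, and its Smith normal form has invariant factors (1,1,1,1).

Boundary ∂_2: C_2 → C_1 sends each 2-simplex [p,q,r] to [q,r] − [p,r] + [p,q]. For instance
  ∂[0,1,2] = [1,2] − [0,2] + [0,1],
  ∂[1,2,4] = [2,4] − [1,4] + [1,2].
The 9×6 boundary matrix has rank 5 and Smith normal form diag(1,1,1,1,1).

Computing H_k = (kernel of ∂_k) / (image of ∂_{k+1}):

  H_0: rank C_0 − rank ∂_1 = 5 − 4 = 1, and the invariant factors of ∂_1 are all 1, so H_0 ≅ Z.
  H_1: rank ker ∂_1 − rank ∂_2 = (9 − 4) − 5 = 0, and the invariant factors of ∂_2 are all 1, so H_1 ≅ 0.
  H_2: rank ker ∂_2 − rank ∂_3 = (6 − 5) − 0 = 1, and there is no ∂_3, so H_2 ≅ Z.

H_0 = Z,  H_1 = 0,  H_2 = Z.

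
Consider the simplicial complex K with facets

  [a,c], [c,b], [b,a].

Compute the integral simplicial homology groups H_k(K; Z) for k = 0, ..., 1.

H_0 = Z,  H_1 = Z.

Take the total order a < b < c on the vertex set. Then K (dimension 1) consists of the simplices:

  0-simplices (3): a, b, c
  1-simplices (3): ab, ac, bc

Hence C_0 ≅ Z^3, C_1 ≅ Z^3.

The boundary map ∂_1: C_1 → C_0 sends each edge [p,q] (with p < q) to q − p. For instance
  ∂bc = c − b.
The 3×3 boundary matrix has rank 2 and Smith normal form diag(1,1).

Computing H_k = (kernel of ∂_k) / (image of ∂_{k+1}):

  H_0: rank C_0 − rank ∂_1 = 3 − 2 = 1, and the invariant factors of ∂_1 are all 1, so H_0 = Z.
  H_1: rank ker ∂_1 − rank ∂_2 = (3 − 2) − 0 = 1, and there is no ∂_2, so H_1 = Z.

(K is a triangulation of the circle S^1.)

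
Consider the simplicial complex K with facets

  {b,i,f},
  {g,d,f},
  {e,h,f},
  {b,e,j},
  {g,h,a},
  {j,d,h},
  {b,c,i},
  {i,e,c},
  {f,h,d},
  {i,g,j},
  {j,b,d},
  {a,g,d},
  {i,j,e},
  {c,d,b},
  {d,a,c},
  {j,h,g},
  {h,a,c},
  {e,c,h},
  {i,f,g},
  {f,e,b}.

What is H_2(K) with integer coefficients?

Take the total order a < b < c < d < e < f < g < h < i < j on the vertex set. Then K (dimension 2) consists of the simplices:

  0-simplices (10): a, b, c, d, e, f, g, h, i, j
  1-simplices (30): ac, ad, ag, ah, bc, bd, be, bf, bi, bj, cd, ce, ch, ci, df, dg, dh, dj, ef, eh, ei, ej, fg, fh, fi, gh, gi, gj, hj, ij
  2-simplices (20): acd, ach, adg, agh, bcd, bci, bdj, bef, bej, bfi, ceh, cei, dfg, dfh, dhj, efh, eij, fgi, ghj, gij

so the chain groups are C_0 ≅ Z^10, C_1 ≅ Z^30, C_2 ≅ Z^20.

The boundary map ∂_1: C_1 → C_0 is given by ∂[p,q] = [q] − [p]. For instance
  ∂ci = i − c.
The resulting 10×30 matrix has rank 9, and its Smith normal form has invariant factors (1,1,1,1,1,1,1,1,1).

∂_2: C_2 → C_1 acts by ∂[p,q,r] = [q,r] − [p,r] + [p,q]. For instance
  ∂bfi = fi − bi + bf,
  ∂bdj = dj − bj + bd.
The resulting 30×20 matrix has rank 20, and its Smith normal form has invariant factors (1,1,1,1,1,1,1,1,1,1,1,1,1,1,1,1,1,1,1,2).

Now H_k = ker ∂_k / im ∂_{k+1}, so:

  H_2: rank ker ∂_2 − rank ∂_3 = (20 − 20) − 0 = 0, and there is no ∂_3, so H_2 ≅ 0.

(K is a triangulation of the Klein bottle.)

H_2 ≅ 0.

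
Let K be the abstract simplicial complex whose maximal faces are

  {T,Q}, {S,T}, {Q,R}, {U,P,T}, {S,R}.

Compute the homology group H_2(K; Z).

H_2 = 0.

We work with the vertex ordering P < Q < R < S < T < U. The simplices of K, each written with vertices in increasing order, are:

  0-simplices (6): P, Q, R, S, T, U
  1-simplices (7): PT, PU, QR, QT, RS, ST, TU
  2-simplices (1): PTU

Hence C_0 ≅ Z^6, C_1 ≅ Z^7, C_2 ≅ Z^1.

∂_1: C_1 → C_0 sends each edge [p,q] (with p < q) to q − p. For instance
  ∂PU = U − P.
The 6×7 boundary matrix has rank 5 and Smith normal form diag(1,1,1,1,1).

The boundary map ∂_2: C_2 → C_1 acts by ∂[p,q,r] = [q,r] − [p,r] + [p,q]. For instance
  ∂PTU = TU − PU + PT.
The resulting 7×1 matrix has rank 1, and its Smith normal form has invariant factors (1).

Now H_k = ker ∂_k / im ∂_{k+1}, so:

  H_2: rank ker ∂_2 − rank ∂_3 = (1 − 1) − 0 = 0, and there is no ∂_3, so H_2 ≅ 0.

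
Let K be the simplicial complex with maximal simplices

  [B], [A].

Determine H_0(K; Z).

Take the total order A < B on the vertex set. Then K (dimension 0) consists of the simplices:

  0-simplices (2): A, B

Hence C_0 ≅ Z^2.

Computing H_k = (kernel of ∂_k) / (image of ∂_{k+1}):

  H_0: rank C_0 − rank ∂_1 = 2 − 0 = 2, and there is no ∂_1, so H_0 = Z^2.

H_0 ≅ Z^2.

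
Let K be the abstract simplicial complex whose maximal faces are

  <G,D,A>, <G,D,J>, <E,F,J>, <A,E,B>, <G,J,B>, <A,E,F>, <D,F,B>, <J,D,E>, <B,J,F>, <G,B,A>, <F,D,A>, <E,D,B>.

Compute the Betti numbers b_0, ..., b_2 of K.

b_0 = 1, b_1 = 0, b_2 = 0.

Order the vertices as A < B < D < E < F < G < J. Listing each simplex with vertices in this order, K has dimension 2 with simplices:

  0-simplices (7): A, B, D, E, F, G, J
  1-simplices (18): AB, AD, AE, AF, AG, BD, BE, BF, BG, BJ, DE, DF, DG, DJ, EF, EJ, FJ, GJ
  2-simplices (12): ABE, ABG, ADF, ADG, AEF, BDE, BDF, BFJ, BGJ, DEJ, DGJ, EFJ

so the chain groups are C_0 ≅ Z^7, C_1 ≅ Z^18, C_2 ≅ Z^12.

∂_1: C_1 → C_0 sends each edge [p,q] (with p < q) to q − p. For instance
  ∂BD = D − B.
As a 7×18 matrix over Z this has rank 6, with invariant factors (1,1,1,1,1,1).

∂_2: C_2 → C_1 maps a triangle to the signed sum of its edges. For instance
  ∂AEF = EF − AF + AE,
  ∂ADF = DF − AF + AD.
This gives a 18×12 integer matrix of rank 12; reducing to Smith normal form yields diagonal entries (1,1,1,1,1,1,1,1,1,1,1,2).

From H_k ≅ ker(∂_k) / im(∂_{k+1}) we obtain:

  H_0: rank C_0 − rank ∂_1 = 7 − 6 = 1, and the invariant factors of ∂_1 are all 1, so H_0 ≅ Z.
  H_1: rank ker ∂_1 − rank ∂_2 = (18 − 6) − 12 = 0, and ∂_2 has invariant factor 2 > 1, so H_1 ≅ Z/2Z.
  H_2: rank ker ∂_2 − rank ∂_3 = (12 − 12) − 0 = 0, and there is no ∂_3, so H_2 ≅ 0.

As a check, the Euler characteristic is 7 − 18 + 12 = 1, which agrees with 1 − 0 + 0 = 1.
(K is a triangulation of the real projective plane RP^2.)

Hence the Betti numbers are b_0 = 1, b_1 = 0, b_2 = 0.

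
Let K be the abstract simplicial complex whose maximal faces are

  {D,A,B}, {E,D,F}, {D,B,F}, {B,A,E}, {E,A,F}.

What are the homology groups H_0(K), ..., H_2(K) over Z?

H_0 ≅ Z,  H_1 ≅ Z,  H_2 = 0.

Fix the vertex order A < B < D < E < F and write every simplex with vertices in increasing order. Then dim K = 2 and the simplices of K are:

  0-simplices (5): A, B, D, E, F
  1-simplices (10): AB, AD, AE, AF, BD, BE, BF, DE, DF, EF
  2-simplices (5): ABD, ABE, AEF, BDF, DEF

so the chain groups are C_0 ≅ Z^5, C_1 ≅ Z^10, C_2 ≅ Z^5.

Boundary ∂_1: C_1 → C_0 sends each edge [p,q] (with p < q) to q − p. For instance
  ∂AD = D − A.
The resulting 5×10 matrix has rank 4, and its Smith normal form has invariant factors (1,1,1,1).

The boundary map ∂_2: C_2 → C_1 maps a triangle to the signed sum of its edges. For instance
  ∂ABE = BE − AE + AB,
  ∂DEF = EF − DF + DE.
As a 10×5 matrix over Z this has rank 5, with invariant factors (1,1,1,1,1).

From H_k ≅ ker(∂_k) / im(∂_{k+1}) we obtain:

  H_0: rank C_0 − rank ∂_1 = 5 − 4 = 1, and the invariant factors of ∂_1 are all 1, so H_0 = Z.
  H_1: rank ker ∂_1 − rank ∂_2 = (10 − 4) − 5 = 1, and the invariant factors of ∂_2 are all 1, so H_1 = Z.
  H_2: rank ker ∂_2 − rank ∂_3 = (5 − 5) − 0 = 0, and there is no ∂_3, so H_2 = 0.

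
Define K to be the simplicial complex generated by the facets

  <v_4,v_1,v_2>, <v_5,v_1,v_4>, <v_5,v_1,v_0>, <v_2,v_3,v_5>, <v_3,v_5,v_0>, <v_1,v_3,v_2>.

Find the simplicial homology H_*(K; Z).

H_0 ≅ Z,  H_1 ≅ Z,  H_2 = 0.

Take the total order v_0 < v_1 < v_2 < v_3 < v_4 < v_5 on the vertex set. Then K (dimension 2) consists of the simplices:

  0-simplices (6): [v_0], [v_1], [v_2], [v_3], [v_4], [v_5]
  1-simplices (12): [v_0,v_1], [v_0,v_3], [v_0,v_5], [v_1,v_2], [v_1,v_3], [v_1,v_4], [v_1,v_5], [v_2,v_3], [v_2,v_4], [v_2,v_5], [v_3,v_5], [v_4,v_5]
  2-simplices (6): [v_0,v_1,v_5], [v_0,v_3,v_5], [v_1,v_2,v_3], [v_1,v_2,v_4], [v_1,v_4,v_5], [v_2,v_3,v_5]

so the chain groups are C_0 ≅ Z^6, C_1 ≅ Z^12, C_2 ≅ Z^6.

Boundary ∂_1: C_1 → C_0 sends each edge [p,q] (with p < q) to q − p. For instance
  ∂[v_1,v_4] = [v_4] − [v_1].
The resulting 6×12 matrix has rank 5, and its Smith normal form has invariant factors (1,1,1,1,1).

The boundary map ∂_2: C_2 → C_1 acts by ∂[p,q,r] = [q,r] − [p,r] + [p,q]. For instance
  ∂[v_0,v_3,v_5] = [v_3,v_5] − [v_0,v_5] + [v_0,v_3],
  ∂[v_0,v_1,v_5] = [v_1,v_5] − [v_0,v_5] + [v_0,v_1].
As a 12×6 matrix over Z this has rank 6, with invariant factors (1,1,1,1,1,1).

From H_k ≅ ker(∂_k) / im(∂_{k+1}) we obtain:

  H_0: rank C_0 − rank ∂_1 = 6 − 5 = 1, and the invariant factors of ∂_1 are all 1, so H_0 = Z.
  H_1: rank ker ∂_1 − rank ∂_2 = (12 − 5) − 6 = 1, and the invariant factors of ∂_2 are all 1, so H_1 = Z.
  H_2: rank ker ∂_2 − rank ∂_3 = (6 − 6) − 0 = 0, and there is no ∂_3, so H_2 = 0.

(K is a triangulation of the cylinder S^1 x I.)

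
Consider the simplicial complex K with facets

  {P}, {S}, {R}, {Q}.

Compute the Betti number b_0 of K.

Order the vertices as P < Q < R < S. Listing each simplex with vertices in this order, K has dimension 0 with simplices:

  0-simplices (4): P, Q, R, S

giving chain groups C_0 ≅ Z^4.

Reading off H_k = ker ∂_k / im ∂_{k+1}:

  H_0: rank C_0 − rank ∂_1 = 4 − 0 = 4, and there is no ∂_1, so H_0 ≅ Z^4.

(K is a triangulation of a set of 4 points.)

Hence the Betti numbers are b_0 = 4.

b_0 = 4.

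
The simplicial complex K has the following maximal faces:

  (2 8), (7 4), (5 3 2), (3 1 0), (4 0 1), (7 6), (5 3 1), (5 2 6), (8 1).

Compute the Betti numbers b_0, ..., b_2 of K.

b_0 = 1, b_1 = 2, b_2 = 0.

K has 9 vertices, 15 edges, 5 triangles.
rank ∂_0 = 0, rank ∂_1 = 8 ⇒ b_0 = 9 − 0 − 8 = 1; all invariant factors of ∂_1 are 1 so no torsion. So H_0 = Z.
rank ∂_1 = 8, rank ∂_2 = 5 ⇒ b_1 = 15 − 8 − 5 = 2; all invariant factors of ∂_2 are 1 so no torsion. So H_1 = Z^2.
rank ∂_2 = 5, rank ∂_3 = 0 ⇒ b_2 = 5 − 5 − 0 = 0. So H_2 = 0.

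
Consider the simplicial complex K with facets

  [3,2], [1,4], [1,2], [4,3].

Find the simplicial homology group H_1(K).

H_1 = Z.

Fix the vertex order 1 < 2 < 3 < 4 and write every simplex with vertices in increasing order. Then dim K = 1 and the simplices of K are:

  0-simplices (4): [1], [2], [3], [4]
  1-simplices (4): [1,2], [1,4], [2,3], [3,4]

Hence C_0 ≅ Z^4, C_1 ≅ Z^4.

∂_1: C_1 → C_0 maps an edge to its endpoints' difference, ∂[p,q] = q − p. For instance
  ∂[1,2] = [2] − [1].
As a 4×4 matrix over Z this has rank 3, with invariant factors (1,1,1).

Reading off H_k = ker ∂_k / im ∂_{k+1}:

  H_1: rank ker ∂_1 − rank ∂_2 = (4 − 3) − 0 = 1, and there is no ∂_2, so H_1 = Z.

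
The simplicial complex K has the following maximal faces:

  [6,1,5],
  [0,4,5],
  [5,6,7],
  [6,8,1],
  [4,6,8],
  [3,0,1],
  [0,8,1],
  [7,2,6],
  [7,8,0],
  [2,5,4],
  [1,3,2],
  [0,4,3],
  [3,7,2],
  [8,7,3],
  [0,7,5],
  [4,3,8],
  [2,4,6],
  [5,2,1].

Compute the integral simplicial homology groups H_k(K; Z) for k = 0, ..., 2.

H_0 ≅ Z,  H_1 ≅ Z ⊕ Z/2Z,  H_2 = 0.

We work with the vertex ordering 0 < 1 < 2 < 3 < 4 < 5 < 6 < 7 < 8. The simplices of K, each written with vertices in increasing order, are:

  0-simplices (9): [0], [1], [2], [3], [4], [5], [6], [7], [8]
  1-simplices (27): (27 of them)
  2-simplices (18): [0,1,3], [0,1,8], [0,3,4], [0,4,5], [0,5,7], [0,7,8], [1,2,3], [1,2,5], [1,5,6], [1,6,8], [2,3,7], [2,4,5], [2,4,6], [2,6,7], [3,4,8], [3,7,8], [4,6,8], [5,6,7]

giving chain groups C_0 ≅ Z^9, C_1 ≅ Z^27, C_2 ≅ Z^18.

Boundary ∂_1: C_1 → C_0 maps an edge to its endpoints' difference, ∂[p,q] = q − p. For instance
  ∂[2,6] = [6] − [2].
As a 9×27 matrix over Z this has rank 8, with invariant factors (1,1,1,1,1,1,1,1).

∂_2: C_2 → C_1 maps a triangle to the signed sum of its edges. For instance
  ∂[0,5,7] = [5,7] − [0,7] + [0,5],
  ∂[0,1,8] = [1,8] − [0,8] + [0,1].
As a 27×18 matrix over Z this has rank 18, with invariant factors (1,1,1,1,1,1,1,1,1,1,1,1,1,1,1,1,1,2).

Now H_k = ker ∂_k / im ∂_{k+1}, so:

  H_0: rank C_0 − rank ∂_1 = 9 − 8 = 1, and the invariant factors of ∂_1 are all 1, so H_0 ≅ Z.
  H_1: rank ker ∂_1 − rank ∂_2 = (27 − 8) − 18 = 1, and ∂_2 has invariant factor 2 > 1, so H_1 ≅ Z ⊕ Z/2Z.
  H_2: rank ker ∂_2 − rank ∂_3 = (18 − 18) − 0 = 0, and there is no ∂_3, so H_2 ≅ 0.

As a check, the Euler characteristic is 9 − 27 + 18 = 0, which agrees with 1 − 1 + 0 = 0.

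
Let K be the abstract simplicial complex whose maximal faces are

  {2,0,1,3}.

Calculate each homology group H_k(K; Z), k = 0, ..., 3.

We work with the vertex ordering 0 < 1 < 2 < 3. The simplices of K, each written with vertices in increasing order, are:

  0-simplices (4): [0], [1], [2], [3]
  1-simplices (6): [0,1], [0,2], [0,3], [1,2], [1,3], [2,3]
  2-simplices (4): [0,1,2], [0,1,3], [0,2,3], [1,2,3]
  3-simplices (1): [0,1,2,3]

Hence C_0 ≅ Z^4, C_1 ≅ Z^6, C_2 ≅ Z^4, C_3 ≅ Z^1.

∂_1: C_1 → C_0 is given by ∂[p,q] = [q] − [p]. For instance
  ∂[0,1] = [1] − [0].
As a 4×6 matrix over Z this has rank 3, with invariant factors (1,1,1).

Boundary ∂_2: C_2 → C_1 acts by ∂[p,q,r] = [q,r] − [p,r] + [p,q]. For instance
  ∂[0,1,3] = [1,3] − [0,3] + [0,1],
  ∂[0,1,2] = [1,2] − [0,2] + [0,1].
This gives a 6×4 integer matrix of rank 3; reducing to Smith normal form yields diagonal entries (1,1,1).

The boundary map ∂_3: C_3 → C_2 sends each 3-simplex σ to the alternating sum Σ_i (−1)^i (σ with its i-th vertex removed). For instance
  ∂[0,1,2,3] = [1,2,3] − [0,2,3] + [0,1,3] − [0,1,2].
This gives a 4×1 integer matrix of rank 1; reducing to Smith normal form yields diagonal entries (1).

Computing H_k = (kernel of ∂_k) / (image of ∂_{k+1}):

  H_0: rank C_0 − rank ∂_1 = 4 − 3 = 1, and the invariant factors of ∂_1 are all 1, so H_0 ≅ Z.
  H_1: rank ker ∂_1 − rank ∂_2 = (6 − 3) − 3 = 0, and the invariant factors of ∂_2 are all 1, so H_1 ≅ 0.
  H_2: rank ker ∂_2 − rank ∂_3 = (4 − 3) − 1 = 0, and the invariant factors of ∂_3 are all 1, so H_2 ≅ 0.
  H_3: rank ker ∂_3 − rank ∂_4 = (1 − 1) − 0 = 0, and there is no ∂_4, so H_3 ≅ 0.

(K is a triangulation of the 3-simplex.)

H_0 = Z,  H_1 = 0,  H_2 = 0,  H_3 = 0.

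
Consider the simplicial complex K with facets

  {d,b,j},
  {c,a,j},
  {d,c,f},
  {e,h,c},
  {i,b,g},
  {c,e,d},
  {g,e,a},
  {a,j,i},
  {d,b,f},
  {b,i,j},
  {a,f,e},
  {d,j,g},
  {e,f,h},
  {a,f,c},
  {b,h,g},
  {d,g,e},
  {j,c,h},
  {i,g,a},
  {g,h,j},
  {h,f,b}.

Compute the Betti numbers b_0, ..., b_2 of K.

Fix the vertex order a < b < c < d < e < f < g < h < i < j and write every simplex with vertices in increasing order. Then dim K = 2 and the simplices of K are:

  0-simplices (10): a, b, c, d, e, f, g, h, i, j
  1-simplices (30): ac, ae, af, ag, ai, aj, bd, bf, bg, bh, bi, bj, cd, ce, cf, ch, cj, de, df, dg, dj, ef, eg, eh, fh, gh, gi, gj, hj, ij
  2-simplices (20): acf, acj, aef, aeg, agi, aij, bdf, bdj, bfh, bgh, bgi, bij, cde, cdf, ceh, chj, deg, dgj, efh, ghj

giving chain groups C_0 ≅ Z^10, C_1 ≅ Z^30, C_2 ≅ Z^20.

∂_1: C_1 → C_0 is given by ∂[p,q] = [q] − [p].
The resulting 10×30 matrix has rank 9, and its Smith normal form has invariant factors (1,1,1,1,1,1,1,1,1).

The boundary map ∂_2: C_2 → C_1 sends each 2-simplex [p,q,r] to [q,r] − [p,r] + [p,q]. For instance
  ∂ghj = hj − gj + gh,
  ∂bfh = fh − bh + bf.
The resulting 30×20 matrix has rank 20, and its Smith normal form has invariant factors (1,1,1,1,1,1,1,1,1,1,1,1,1,1,1,1,1,1,1,2).

Reading off H_k = ker ∂_k / im ∂_{k+1}:

  H_0: rank C_0 − rank ∂_1 = 10 − 9 = 1, and the invariant factors of ∂_1 are all 1, so H_0 ≅ Z.
  H_1: rank ker ∂_1 − rank ∂_2 = (30 − 9) − 20 = 1, and ∂_2 has invariant factor 2 > 1, so H_1 ≅ Z ⊕ Z/2Z.
  H_2: rank ker ∂_2 − rank ∂_3 = (20 − 20) − 0 = 0, and there is no ∂_3, so H_2 ≅ 0.

Hence the Betti numbers are b_0 = 1, b_1 = 1, b_2 = 0.

b_0 = 1, b_1 = 1, b_2 = 0.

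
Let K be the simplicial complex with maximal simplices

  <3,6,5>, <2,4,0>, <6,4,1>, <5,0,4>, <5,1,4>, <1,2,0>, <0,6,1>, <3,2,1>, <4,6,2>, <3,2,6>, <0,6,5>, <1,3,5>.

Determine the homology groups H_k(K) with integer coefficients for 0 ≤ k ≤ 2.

We work with the vertex ordering 0 < 1 < 2 < 3 < 4 < 5 < 6. The simplices of K, each written with vertices in increasing order, are:

  0-simplices (7): [0], [1], [2], [3], [4], [5], [6]
  1-simplices (18): [0,1], [0,2], [0,4], [0,5], [0,6], [1,2], [1,3], [1,4], [1,5], [1,6], [2,3], [2,4], [2,6], [3,5], [3,6], [4,5], [4,6], [5,6]
  2-simplices (12): [0,1,2], [0,1,6], [0,2,4], [0,4,5], [0,5,6], [1,2,3], [1,3,5], [1,4,5], [1,4,6], [2,3,6], [2,4,6], [3,5,6]

so the chain groups are C_0 ≅ Z^7, C_1 ≅ Z^18, C_2 ≅ Z^12.

Boundary ∂_1: C_1 → C_0 maps an edge to its endpoints' difference, ∂[p,q] = q − p. For instance
  ∂[1,2] = [2] − [1].
As a 7×18 matrix over Z this has rank 6, with invariant factors (1,1,1,1,1,1).

The boundary map ∂_2: C_2 → C_1 sends each 2-simplex [p,q,r] to [q,r] − [p,r] + [p,q]. For instance
  ∂[1,4,5] = [4,5] − [1,5] + [1,4],
  ∂[1,4,6] = [4,6] − [1,6] + [1,4].
The 18×12 boundary matrix has rank 12 and Smith normal form diag(1,1,1,1,1,1,1,1,1,1,1,2).

Reading off H_k = ker ∂_k / im ∂_{k+1}:

  H_0: rank C_0 − rank ∂_1 = 7 − 6 = 1, and the invariant factors of ∂_1 are all 1, so H_0 = Z.
  H_1: rank ker ∂_1 − rank ∂_2 = (18 − 6) − 12 = 0, and ∂_2 has invariant factor 2 > 1, so H_1 = Z/2.
  H_2: rank ker ∂_2 − rank ∂_3 = (12 − 12) − 0 = 0, and there is no ∂_3, so H_2 = 0.

As a check, the Euler characteristic is 7 − 18 + 12 = 1, which agrees with 1 − 0 + 0 = 1.

H_0 ≅ Z,  H_1 ≅ Z/2,  H_2 = 0.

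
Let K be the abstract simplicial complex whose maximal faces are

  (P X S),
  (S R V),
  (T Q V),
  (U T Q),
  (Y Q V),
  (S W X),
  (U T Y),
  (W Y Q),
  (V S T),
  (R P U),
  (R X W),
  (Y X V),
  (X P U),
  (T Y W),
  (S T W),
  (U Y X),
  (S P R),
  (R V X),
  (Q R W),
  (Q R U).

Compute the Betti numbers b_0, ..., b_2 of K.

b_0 = 1, b_1 = 1, b_2 = 0.

K has 10 vertices, 30 edges, 20 triangles.
rank ∂_0 = 0, rank ∂_1 = 9 ⇒ b_0 = 10 − 0 − 9 = 1; all invariant factors of ∂_1 are 1 so no torsion. So H_0 = Z.
rank ∂_1 = 9, rank ∂_2 = 20 ⇒ b_1 = 30 − 9 − 20 = 1; ∂_2 has invariant factor(s) [2] giving torsion. So H_1 = Z ⊕ Z/2Z.
rank ∂_2 = 20, rank ∂_3 = 0 ⇒ b_2 = 20 − 20 − 0 = 0. So H_2 = 0.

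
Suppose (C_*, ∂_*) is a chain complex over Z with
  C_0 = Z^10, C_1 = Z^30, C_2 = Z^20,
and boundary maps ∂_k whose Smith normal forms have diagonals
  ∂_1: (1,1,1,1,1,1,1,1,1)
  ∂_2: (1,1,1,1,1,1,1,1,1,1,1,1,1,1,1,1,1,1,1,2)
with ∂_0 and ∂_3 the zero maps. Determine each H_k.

H_0 ≅ Z,  H_1 ≅ Z ⊕ Z/2Z,  H_2 = 0.

H_0: b_0 = 10 − 0 − 9 = 1; torsion from ∂_1 factors > 1: none. So H_0 ≅ Z.
H_1: b_1 = 30 − 9 − 20 = 1; torsion from ∂_2 factors > 1: [2]. So H_1 ≅ Z ⊕ Z/2Z.
H_2: b_2 = 20 − 20 − 0 = 0; torsion from ∂_3 factors > 1: none. So H_2 ≅ 0.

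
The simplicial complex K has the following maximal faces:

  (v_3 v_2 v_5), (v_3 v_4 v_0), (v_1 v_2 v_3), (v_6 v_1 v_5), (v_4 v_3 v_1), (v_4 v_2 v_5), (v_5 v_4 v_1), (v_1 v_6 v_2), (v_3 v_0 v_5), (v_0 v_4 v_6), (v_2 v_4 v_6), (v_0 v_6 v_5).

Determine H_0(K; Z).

H_0 = Z.

K has 7 vertices, 18 edges, 12 triangles.
rank ∂_0 = 0, rank ∂_1 = 6 ⇒ b_0 = 7 − 0 − 6 = 1; all invariant factors of ∂_1 are 1 so no torsion. So H_0 ≅ Z.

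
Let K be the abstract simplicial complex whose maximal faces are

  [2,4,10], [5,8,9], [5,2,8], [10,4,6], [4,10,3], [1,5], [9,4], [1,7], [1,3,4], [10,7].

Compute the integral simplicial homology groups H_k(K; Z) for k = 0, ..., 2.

H_0 = Z,  H_1 = Z^3,  H_2 = 0.

K has 10 vertices, 18 edges, 6 triangles.
rank ∂_0 = 0, rank ∂_1 = 9 ⇒ b_0 = 10 − 0 − 9 = 1; all invariant factors of ∂_1 are 1 so no torsion. So H_0 = Z.
rank ∂_1 = 9, rank ∂_2 = 6 ⇒ b_1 = 18 − 9 − 6 = 3; all invariant factors of ∂_2 are 1 so no torsion. So H_1 = Z^3.
rank ∂_2 = 6, rank ∂_3 = 0 ⇒ b_2 = 6 − 6 − 0 = 0. So H_2 = 0.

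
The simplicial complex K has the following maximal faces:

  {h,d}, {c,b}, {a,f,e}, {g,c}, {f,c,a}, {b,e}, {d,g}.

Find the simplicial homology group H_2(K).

Take the total order a < b < c < d < e < f < g < h on the vertex set. Then K (dimension 2) consists of the simplices:

  0-simplices (8): a, b, c, d, e, f, g, h
  1-simplices (10): ac, ae, af, bc, be, cf, cg, dg, dh, ef
  2-simplices (2): acf, aef

giving chain groups C_0 ≅ Z^8, C_1 ≅ Z^10, C_2 ≅ Z^2.

The boundary map ∂_1: C_1 → C_0 is given by ∂[p,q] = [q] − [p].
The 8×10 boundary matrix has rank 7 and Smith normal form diag(1,1,1,1,1,1,1).

Boundary ∂_2: C_2 → C_1 acts by ∂[p,q,r] = [q,r] − [p,r] + [p,q]. For instance
  ∂acf = cf − af + ac,
  ∂aef = ef − af + ae.
This gives a 10×2 integer matrix of rank 2; reducing to Smith normal form yields diagonal entries (1,1).

Computing H_k = (kernel of ∂_k) / (image of ∂_{k+1}):

  H_2: rank ker ∂_2 − rank ∂_3 = (2 − 2) − 0 = 0, and there is no ∂_3, so H_2 ≅ 0.

H_2 = 0.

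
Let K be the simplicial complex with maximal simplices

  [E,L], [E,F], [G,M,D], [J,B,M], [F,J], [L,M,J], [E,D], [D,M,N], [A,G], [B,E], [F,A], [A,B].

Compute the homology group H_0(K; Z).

H_0 ≅ Z.

K has 10 vertices, 18 edges, 4 triangles.
rank ∂_0 = 0, rank ∂_1 = 9 ⇒ b_0 = 10 − 0 − 9 = 1; all invariant factors of ∂_1 are 1 so no torsion. So H_0 = Z.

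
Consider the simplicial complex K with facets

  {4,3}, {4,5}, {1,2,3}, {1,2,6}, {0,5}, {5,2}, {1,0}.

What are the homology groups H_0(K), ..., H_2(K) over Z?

Fix the vertex order 0 < 1 < 2 < 3 < 4 < 5 < 6 and write every simplex with vertices in increasing order. Then dim K = 2 and the simplices of K are:

  0-simplices (7): [0], [1], [2], [3], [4], [5], [6]
  1-simplices (10): [0,1], [0,5], [1,2], [1,3], [1,6], [2,3], [2,5], [2,6], [3,4], [4,5]
  2-simplices (2): [1,2,3], [1,2,6]

so the chain groups are C_0 ≅ Z^7, C_1 ≅ Z^10, C_2 ≅ Z^2.

∂_1: C_1 → C_0 sends each edge [p,q] (with p < q) to q − p. For instance
  ∂[2,3] = [3] − [2].
As a 7×10 matrix over Z this has rank 6, with invariant factors (1,1,1,1,1,1).

∂_2: C_2 → C_1 maps a triangle to the signed sum of its edges. For instance
  ∂[1,2,3] = [2,3] − [1,3] + [1,2],
  ∂[1,2,6] = [2,6] − [1,6] + [1,2].
The 10×2 boundary matrix has rank 2 and Smith normal form diag(1,1).

Computing H_k = (kernel of ∂_k) / (image of ∂_{k+1}):

  H_0: rank C_0 − rank ∂_1 = 7 − 6 = 1, and the invariant factors of ∂_1 are all 1, so H_0 ≅ Z.
  H_1: rank ker ∂_1 − rank ∂_2 = (10 − 6) − 2 = 2, and the invariant factors of ∂_2 are all 1, so H_1 ≅ Z^2.
  H_2: rank ker ∂_2 − rank ∂_3 = (2 − 2) − 0 = 0, and there is no ∂_3, so H_2 ≅ 0.

H_0 ≅ Z,  H_1 ≅ Z^2,  H_2 = 0.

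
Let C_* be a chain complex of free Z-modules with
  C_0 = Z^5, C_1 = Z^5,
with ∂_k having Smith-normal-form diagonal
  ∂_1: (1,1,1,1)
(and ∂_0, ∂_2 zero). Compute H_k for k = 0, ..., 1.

H_0: b_0 = 5 − 0 − 4 = 1; torsion from ∂_1 factors > 1: none. So H_0 ≅ Z.
H_1: b_1 = 5 − 4 − 0 = 1; torsion from ∂_2 factors > 1: none. So H_1 ≅ Z.

H_0 ≅ Z,  H_1 ≅ Z.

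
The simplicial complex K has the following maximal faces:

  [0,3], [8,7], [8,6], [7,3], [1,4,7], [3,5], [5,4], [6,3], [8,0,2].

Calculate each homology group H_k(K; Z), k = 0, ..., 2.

H_0 ≅ Z,  H_1 ≅ Z^3,  H_2 = 0.

Fix the vertex order 0 < 1 < 2 < 3 < 4 < 5 < 6 < 7 < 8 and write every simplex with vertices in increasing order. Then dim K = 2 and the simplices of K are:

  0-simplices (9): [0], [1], [2], [3], [4], [5], [6], [7], [8]
  1-simplices (13): [0,2], [0,3], [0,8], [1,4], [1,7], [2,8], [3,5], [3,6], [3,7], [4,5], [4,7], [6,8], [7,8]
  2-simplices (2): [0,2,8], [1,4,7]

so the chain groups are C_0 ≅ Z^9, C_1 ≅ Z^13, C_2 ≅ Z^2.

∂_1: C_1 → C_0 is given by ∂[p,q] = [q] − [p]. For instance
  ∂[0,3] = [3] − [0].
The 9×13 boundary matrix has rank 8 and Smith normal form diag(1,1,1,1,1,1,1,1).

Boundary ∂_2: C_2 → C_1 maps a triangle to the signed sum of its edges. For instance
  ∂[1,4,7] = [4,7] − [1,7] + [1,4],
  ∂[0,2,8] = [2,8] − [0,8] + [0,2].
This gives a 13×2 integer matrix of rank 2; reducing to Smith normal form yields diagonal entries (1,1).

From H_k ≅ ker(∂_k) / im(∂_{k+1}) we obtain:

  H_0: rank C_0 − rank ∂_1 = 9 − 8 = 1, and the invariant factors of ∂_1 are all 1, so H_0 ≅ Z.
  H_1: rank ker ∂_1 − rank ∂_2 = (13 − 8) − 2 = 3, and the invariant factors of ∂_2 are all 1, so H_1 ≅ Z^3.
  H_2: rank ker ∂_2 − rank ∂_3 = (2 − 2) − 0 = 0, and there is no ∂_3, so H_2 ≅ 0.

As a check, the Euler characteristic is 9 − 13 + 2 = -2, which agrees with 1 − 3 + 0 = -2.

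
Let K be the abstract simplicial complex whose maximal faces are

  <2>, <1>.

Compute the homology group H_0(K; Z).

Fix the vertex order 1 < 2 and write every simplex with vertices in increasing order. Then dim K = 0 and the simplices of K are:

  0-simplices (2): [1], [2]

Hence C_0 ≅ Z^2.

From H_k ≅ ker(∂_k) / im(∂_{k+1}) we obtain:

  H_0: rank C_0 − rank ∂_1 = 2 − 0 = 2, and there is no ∂_1, so H_0 = Z^2.

H_0 ≅ Z^2.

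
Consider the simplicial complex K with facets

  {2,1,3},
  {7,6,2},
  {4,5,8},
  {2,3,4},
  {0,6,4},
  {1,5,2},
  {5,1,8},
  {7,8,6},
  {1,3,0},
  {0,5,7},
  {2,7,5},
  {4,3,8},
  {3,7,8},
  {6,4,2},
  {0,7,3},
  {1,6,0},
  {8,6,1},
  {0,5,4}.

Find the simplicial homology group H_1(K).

H_1 = Z^2.

We work with the vertex ordering 0 < 1 < 2 < 3 < 4 < 5 < 6 < 7 < 8. The simplices of K, each written with vertices in increasing order, are:

  0-simplices (9): [0], [1], [2], [3], [4], [5], [6], [7], [8]
  1-simplices (27): (27 of them)
  2-simplices (18): [0,1,3], [0,1,6], [0,3,7], [0,4,5], [0,4,6], [0,5,7], [1,2,3], [1,2,5], [1,5,8], [1,6,8], [2,3,4], [2,4,6], [2,5,7], [2,6,7], [3,4,8], [3,7,8], [4,5,8], [6,7,8]

giving chain groups C_0 ≅ Z^9, C_1 ≅ Z^27, C_2 ≅ Z^18.

Boundary ∂_1: C_1 → C_0 sends each edge [p,q] (with p < q) to q − p.
As a 9×27 matrix over Z this has rank 8, with invariant factors (1,1,1,1,1,1,1,1).

∂_2: C_2 → C_1 acts by ∂[p,q,r] = [q,r] − [p,r] + [p,q]. For instance
  ∂[1,2,5] = [2,5] − [1,5] + [1,2],
  ∂[0,1,6] = [1,6] − [0,6] + [0,1].
The 27×18 boundary matrix has rank 17 and Smith normal form diag(1,1,1,1,1,1,1,1,1,1,1,1,1,1,1,1,1).

Now H_k = ker ∂_k / im ∂_{k+1}, so:

  H_1: rank ker ∂_1 − rank ∂_2 = (27 − 8) − 17 = 2, and the invariant factors of ∂_2 are all 1, so H_1 = Z^2.

(K is a triangulation of the torus T^2.)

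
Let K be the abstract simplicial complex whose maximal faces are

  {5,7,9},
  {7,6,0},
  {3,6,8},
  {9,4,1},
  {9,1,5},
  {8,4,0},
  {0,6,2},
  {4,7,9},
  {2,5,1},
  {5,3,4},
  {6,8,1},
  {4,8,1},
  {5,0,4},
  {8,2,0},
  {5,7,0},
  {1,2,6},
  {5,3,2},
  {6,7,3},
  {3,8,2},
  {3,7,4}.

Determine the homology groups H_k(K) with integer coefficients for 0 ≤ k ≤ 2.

H_0 = Z,  H_1 = Z ⊕ Z/2,  H_2 = 0.

Order the vertices as 0 < 1 < 2 < 3 < 4 < 5 < 6 < 7 < 8 < 9. Listing each simplex with vertices in this order, K has dimension 2 with simplices:

  0-simplices (10): [0], [1], [2], [3], [4], [5], [6], [7], [8], [9]
  1-simplices (30): (30 of them)
  2-simplices (20): (20 of them)

giving chain groups C_0 ≅ Z^10, C_1 ≅ Z^30, C_2 ≅ Z^20.

The boundary map ∂_1: C_1 → C_0 is given by ∂[p,q] = [q] − [p]. For instance
  ∂[6,7] = [7] − [6].
The 10×30 boundary matrix has rank 9 and Smith normal form diag(1,1,1,1,1,1,1,1,1).

∂_2: C_2 → C_1 maps a triangle to the signed sum of its edges. For instance
  ∂[3,4,5] = [4,5] − [3,5] + [3,4],
  ∂[1,2,5] = [2,5] − [1,5] + [1,2].
This gives a 30×20 integer matrix of rank 20; reducing to Smith normal form yields diagonal entries (1,1,1,1,1,1,1,1,1,1,1,1,1,1,1,1,1,1,1,2).

Reading off H_k = ker ∂_k / im ∂_{k+1}:

  H_0: rank C_0 − rank ∂_1 = 10 − 9 = 1, and the invariant factors of ∂_1 are all 1, so H_0 ≅ Z.
  H_1: rank ker ∂_1 − rank ∂_2 = (30 − 9) − 20 = 1, and ∂_2 has invariant factor 2 > 1, so H_1 ≅ Z ⊕ Z/2.
  H_2: rank ker ∂_2 − rank ∂_3 = (20 − 20) − 0 = 0, and there is no ∂_3, so H_2 ≅ 0.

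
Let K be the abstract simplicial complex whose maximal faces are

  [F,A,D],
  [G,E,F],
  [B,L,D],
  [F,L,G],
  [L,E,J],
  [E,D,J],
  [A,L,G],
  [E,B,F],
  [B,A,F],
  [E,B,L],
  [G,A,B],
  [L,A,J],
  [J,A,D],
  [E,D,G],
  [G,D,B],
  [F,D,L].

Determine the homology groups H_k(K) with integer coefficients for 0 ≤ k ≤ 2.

H_0 ≅ Z,  H_1 ≅ Z^2,  H_2 ≅ Z.

Take the total order A < B < D < E < F < G < J < L on the vertex set. Then K (dimension 2) consists of the simplices:

  0-simplices (8): A, B, D, E, F, G, J, L
  1-simplices (24): AB, AD, AF, AG, AJ, AL, BD, BE, BF, BG, BL, DE, DF, DG, DJ, DL, EF, EG, EJ, EL, FG, FL, GL, JL
  2-simplices (16): ABF, ABG, ADF, ADJ, AGL, AJL, BDG, BDL, BEF, BEL, DEG, DEJ, DFL, EFG, EJL, FGL

so the chain groups are C_0 ≅ Z^8, C_1 ≅ Z^24, C_2 ≅ Z^16.

Boundary ∂_1: C_1 → C_0 sends each edge [p,q] (with p < q) to q − p. For instance
  ∂AB = B − A.
The resulting 8×24 matrix has rank 7, and its Smith normal form has invariant factors (1,1,1,1,1,1,1).

∂_2: C_2 → C_1 maps a triangle to the signed sum of its edges. For instance
  ∂ABF = BF − AF + AB,
  ∂FGL = GL − FL + FG.
This gives a 24×16 integer matrix of rank 15; reducing to Smith normal form yields diagonal entries (1,1,1,1,1,1,1,1,1,1,1,1,1,1,1).

Now H_k = ker ∂_k / im ∂_{k+1}, so:

  H_0: rank C_0 − rank ∂_1 = 8 − 7 = 1, and the invariant factors of ∂_1 are all 1, so H_0 = Z.
  H_1: rank ker ∂_1 − rank ∂_2 = (24 − 7) − 15 = 2, and the invariant factors of ∂_2 are all 1, so H_1 = Z^2.
  H_2: rank ker ∂_2 − rank ∂_3 = (16 − 15) − 0 = 1, and there is no ∂_3, so H_2 = Z.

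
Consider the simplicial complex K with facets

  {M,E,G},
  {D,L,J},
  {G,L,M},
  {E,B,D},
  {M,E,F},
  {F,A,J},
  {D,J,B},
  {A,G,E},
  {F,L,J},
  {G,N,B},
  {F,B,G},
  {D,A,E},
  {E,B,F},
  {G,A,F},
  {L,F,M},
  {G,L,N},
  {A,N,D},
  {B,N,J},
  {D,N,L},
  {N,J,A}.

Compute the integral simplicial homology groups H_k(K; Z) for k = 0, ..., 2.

H_0 = Z,  H_1 = Z ⊕ Z/2Z,  H_2 = 0.

Fix the vertex order A < B < D < E < F < G < J < L < M < N and write every simplex with vertices in increasing order. Then dim K = 2 and the simplices of K are:

  0-simplices (10): A, B, D, E, F, G, J, L, M, N
  1-simplices (30): AD, AE, AF, AG, AJ, AN, BD, BE, BF, BG, BJ, BN, DE, DJ, DL, DN, EF, EG, EM, FG, FJ, FL, FM, GL, GM, GN, JL, JN, LM, LN
  2-simplices (20): ADE, ADN, AEG, AFG, AFJ, AJN, BDE, BDJ, BEF, BFG, BGN, BJN, DJL, DLN, EFM, EGM, FJL, FLM, GLM, GLN

so the chain groups are C_0 ≅ Z^10, C_1 ≅ Z^30, C_2 ≅ Z^20.

Boundary ∂_1: C_1 → C_0 is given by ∂[p,q] = [q] − [p]. For instance
  ∂AJ = J − A.
This gives a 10×30 integer matrix of rank 9; reducing to Smith normal form yields diagonal entries (1,1,1,1,1,1,1,1,1).

∂_2: C_2 → C_1 sends each 2-simplex [p,q,r] to [q,r] − [p,r] + [p,q]. For instance
  ∂AFG = FG − AG + AF,
  ∂AEG = EG − AG + AE.
As a 30×20 matrix over Z this has rank 20, with invariant factors (1,1,1,1,1,1,1,1,1,1,1,1,1,1,1,1,1,1,1,2).

Reading off H_k = ker ∂_k / im ∂_{k+1}:

  H_0: rank C_0 − rank ∂_1 = 10 − 9 = 1, and the invariant factors of ∂_1 are all 1, so H_0 = Z.
  H_1: rank ker ∂_1 − rank ∂_2 = (30 − 9) − 20 = 1, and ∂_2 has invariant factor 2 > 1, so H_1 = Z ⊕ Z/2Z.
  H_2: rank ker ∂_2 − rank ∂_3 = (20 − 20) − 0 = 0, and there is no ∂_3, so H_2 = 0.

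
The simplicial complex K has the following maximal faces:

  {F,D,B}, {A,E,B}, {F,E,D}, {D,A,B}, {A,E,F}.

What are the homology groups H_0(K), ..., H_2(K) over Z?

Fix the vertex order A < B < D < E < F and write every simplex with vertices in increasing order. Then dim K = 2 and the simplices of K are:

  0-simplices (5): A, B, D, E, F
  1-simplices (10): AB, AD, AE, AF, BD, BE, BF, DE, DF, EF
  2-simplices (5): ABD, ABE, AEF, BDF, DEF

so the chain groups are C_0 ≅ Z^5, C_1 ≅ Z^10, C_2 ≅ Z^5.

∂_1: C_1 → C_0 is given by ∂[p,q] = [q] − [p]. For instance
  ∂DF = F − D.
The resulting 5×10 matrix has rank 4, and its Smith normal form has invariant factors (1,1,1,1).

The boundary map ∂_2: C_2 → C_1 sends each 2-simplex [p,q,r] to [q,r] − [p,r] + [p,q]. For instance
  ∂DEF = EF − DF + DE,
  ∂ABE = BE − AE + AB.
This gives a 10×5 integer matrix of rank 5; reducing to Smith normal form yields diagonal entries (1,1,1,1,1).

Computing H_k = (kernel of ∂_k) / (image of ∂_{k+1}):

  H_0: rank C_0 − rank ∂_1 = 5 − 4 = 1, and the invariant factors of ∂_1 are all 1, so H_0 = Z.
  H_1: rank ker ∂_1 − rank ∂_2 = (10 − 4) − 5 = 1, and the invariant factors of ∂_2 are all 1, so H_1 = Z.
  H_2: rank ker ∂_2 − rank ∂_3 = (5 − 5) − 0 = 0, and there is no ∂_3, so H_2 = 0.

H_0 = Z,  H_1 = Z,  H_2 = 0.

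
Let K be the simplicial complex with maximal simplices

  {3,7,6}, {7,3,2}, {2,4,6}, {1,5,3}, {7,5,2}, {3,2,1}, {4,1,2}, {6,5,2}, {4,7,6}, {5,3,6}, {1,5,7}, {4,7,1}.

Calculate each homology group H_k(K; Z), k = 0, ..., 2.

We work with the vertex ordering 1 < 2 < 3 < 4 < 5 < 6 < 7. The simplices of K, each written with vertices in increasing order, are:

  0-simplices (7): [1], [2], [3], [4], [5], [6], [7]
  1-simplices (18): [1,2], [1,3], [1,4], [1,5], [1,7], [2,3], [2,4], [2,5], [2,6], [2,7], [3,5], [3,6], [3,7], [4,6], [4,7], [5,6], [5,7], [6,7]
  2-simplices (12): [1,2,3], [1,2,4], [1,3,5], [1,4,7], [1,5,7], [2,3,7], [2,4,6], [2,5,6], [2,5,7], [3,5,6], [3,6,7], [4,6,7]

Hence C_0 ≅ Z^7, C_1 ≅ Z^18, C_2 ≅ Z^12.

The boundary map ∂_1: C_1 → C_0 sends each edge [p,q] (with p < q) to q − p.
The 7×18 boundary matrix has rank 6 and Smith normal form diag(1,1,1,1,1,1).

The boundary map ∂_2: C_2 → C_1 maps a triangle to the signed sum of its edges. For instance
  ∂[1,2,4] = [2,4] − [1,4] + [1,2],
  ∂[4,6,7] = [6,7] − [4,7] + [4,6].
This gives a 18×12 integer matrix of rank 12; reducing to Smith normal form yields diagonal entries (1,1,1,1,1,1,1,1,1,1,1,2).

Now H_k = ker ∂_k / im ∂_{k+1}, so:

  H_0: rank C_0 − rank ∂_1 = 7 − 6 = 1, and the invariant factors of ∂_1 are all 1, so H_0 ≅ Z.
  H_1: rank ker ∂_1 − rank ∂_2 = (18 − 6) − 12 = 0, and ∂_2 has invariant factor 2 > 1, so H_1 ≅ Z/2Z.
  H_2: rank ker ∂_2 − rank ∂_3 = (12 − 12) − 0 = 0, and there is no ∂_3, so H_2 ≅ 0.

H_0 = Z,  H_1 = Z/2Z,  H_2 = 0.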